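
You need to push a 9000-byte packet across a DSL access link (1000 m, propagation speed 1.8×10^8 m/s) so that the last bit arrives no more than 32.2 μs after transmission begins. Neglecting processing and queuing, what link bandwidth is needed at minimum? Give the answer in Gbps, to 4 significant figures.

L = 72000 bits.
Propagation delay = 1000 / 180000000 = 5.55556 μs.
Transmission budget = 32.2 − 5.55556 = 26.6444 μs.
R ≥ L / t_tx = 72000 bits / 2.66444e-05 s = 2.702 Gbps.

2.702 Gbps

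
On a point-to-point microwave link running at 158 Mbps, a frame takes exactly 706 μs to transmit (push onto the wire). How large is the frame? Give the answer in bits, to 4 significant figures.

L = R × t_tx = 158000000 b/s × 0.000706 s = 111548 bits.

111500 bits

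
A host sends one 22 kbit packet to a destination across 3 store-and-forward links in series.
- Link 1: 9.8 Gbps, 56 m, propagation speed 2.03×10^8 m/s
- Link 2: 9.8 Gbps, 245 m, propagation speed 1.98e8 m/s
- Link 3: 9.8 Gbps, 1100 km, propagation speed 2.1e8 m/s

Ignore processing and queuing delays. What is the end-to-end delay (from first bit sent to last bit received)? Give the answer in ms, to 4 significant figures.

L = 22000 bits.
Transmission delay per hop = L/R = 22000/9800000000 = 0.0022449 ms; 3 hops → 0.00673469 ms.
Propagation delays (d/s per hop): 0.000275862, 0.00123737, 5.2381 ms; sum = 5.23961 ms.
End-to-end = 5.246 ms.

5.246 ms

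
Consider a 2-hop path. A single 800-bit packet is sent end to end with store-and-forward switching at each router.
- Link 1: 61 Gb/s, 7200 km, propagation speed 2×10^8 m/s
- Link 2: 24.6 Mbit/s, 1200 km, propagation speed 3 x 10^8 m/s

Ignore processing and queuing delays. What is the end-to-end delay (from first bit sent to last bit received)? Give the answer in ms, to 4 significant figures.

Transmission delays (L/R per hop): 1.31148e-05, 0.0325203 ms; sum = 0.0325334 ms.
Propagation delays (d/s per hop): 36, 4 ms; sum = 40 ms.
End-to-end = 40.03 ms.

40.03 ms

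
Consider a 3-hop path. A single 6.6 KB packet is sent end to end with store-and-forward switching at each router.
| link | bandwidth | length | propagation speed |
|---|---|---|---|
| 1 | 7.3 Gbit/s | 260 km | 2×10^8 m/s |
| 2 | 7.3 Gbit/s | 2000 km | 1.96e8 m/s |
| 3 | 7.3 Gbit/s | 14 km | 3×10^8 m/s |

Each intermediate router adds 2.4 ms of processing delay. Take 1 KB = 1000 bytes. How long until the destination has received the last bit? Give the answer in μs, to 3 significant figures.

16400 μs

L = 52800 bits.
Transmission delay per hop = L/R = 52800/7300000000 = 7.23288 μs; 3 hops → 21.6986 μs.
Propagation delays (d/s per hop): 1300, 10204.1, 46.6667 μs; sum = 11550.7 μs.
Processing at 2 router(s): 2 × 2.4 ms = 4800 μs.
End-to-end = 16400 μs.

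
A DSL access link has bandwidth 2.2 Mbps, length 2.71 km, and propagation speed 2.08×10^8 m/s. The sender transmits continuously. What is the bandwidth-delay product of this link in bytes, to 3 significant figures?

Propagation delay = 2710 / 208000000 = 1.30288e-05 s.
BDP = R × t_prop = 2200000 × 1.30288e-05 = 28.6635 bits.
In bytes: 28.6635/8 = 3.58 bytes.

3.58 bytes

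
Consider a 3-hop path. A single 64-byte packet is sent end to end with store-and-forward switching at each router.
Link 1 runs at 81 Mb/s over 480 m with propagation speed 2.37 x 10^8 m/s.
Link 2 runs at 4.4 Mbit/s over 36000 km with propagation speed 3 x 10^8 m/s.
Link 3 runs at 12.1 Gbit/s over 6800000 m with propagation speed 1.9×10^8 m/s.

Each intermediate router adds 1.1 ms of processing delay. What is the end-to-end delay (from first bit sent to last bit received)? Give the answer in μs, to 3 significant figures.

158000 μs

L = 64 × 8 = 512 bits.
Transmission delays (L/R per hop): 6.32099, 116.364, 0.042314 μs; sum = 122.727 μs.
Propagation delays (d/s per hop): 2.02532, 120000, 35789.5 μs; sum = 155791 μs.
Processing at 2 router(s): 2 × 1.1 ms = 2200 μs.
End-to-end = 158000 μs.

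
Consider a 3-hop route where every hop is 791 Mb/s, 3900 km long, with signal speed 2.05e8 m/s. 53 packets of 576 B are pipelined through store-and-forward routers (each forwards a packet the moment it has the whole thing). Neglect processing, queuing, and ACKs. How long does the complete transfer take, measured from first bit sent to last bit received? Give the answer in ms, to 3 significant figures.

Per-hop transmission t_tx = L/R = 4608/791000000 = 0.00582554 ms.
Per-hop propagation t_prop = 3900000/2.05e+08 = 19.0244 ms.
Pipeline fill: first packet needs 3·t_tx to clear all hops; remaining 52 packets each add one t_tx.
Total = (3+53-1)·t_tx + 3·t_prop = 55·0.00582554 + 3·19.0244 = 57.4 ms.

57.4 ms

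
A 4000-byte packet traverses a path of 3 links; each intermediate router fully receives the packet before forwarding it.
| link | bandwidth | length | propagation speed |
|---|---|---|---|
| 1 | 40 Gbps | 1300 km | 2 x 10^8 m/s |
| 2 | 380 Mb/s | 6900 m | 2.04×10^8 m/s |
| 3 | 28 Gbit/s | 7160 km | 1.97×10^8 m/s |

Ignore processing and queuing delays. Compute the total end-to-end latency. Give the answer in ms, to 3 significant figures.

43.0 ms

L = 4000 × 8 = 32000 bits.
Transmission delays (L/R per hop): 0.0008, 0.0842105, 0.00114286 ms; sum = 0.0861534 ms.
Propagation delays (d/s per hop): 6.5, 0.0338235, 36.3452 ms; sum = 42.879 ms.
End-to-end = 43.0 ms.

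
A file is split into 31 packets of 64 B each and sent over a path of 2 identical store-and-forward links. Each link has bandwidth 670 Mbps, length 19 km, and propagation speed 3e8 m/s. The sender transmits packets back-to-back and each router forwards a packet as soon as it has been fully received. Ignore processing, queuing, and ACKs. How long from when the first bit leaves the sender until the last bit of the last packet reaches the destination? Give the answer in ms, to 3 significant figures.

0.151 ms

Per-hop transmission t_tx = L/R = 512/670000000 = 0.000764179 ms.
Per-hop propagation t_prop = 19000/300000000 = 0.0633333 ms.
Pipeline fill: first packet needs 2·t_tx to clear all hops; remaining 30 packets each add one t_tx.
Total = (2+31-1)·t_tx + 2·t_prop = 32·0.000764179 + 2·0.0633333 = 0.151 ms.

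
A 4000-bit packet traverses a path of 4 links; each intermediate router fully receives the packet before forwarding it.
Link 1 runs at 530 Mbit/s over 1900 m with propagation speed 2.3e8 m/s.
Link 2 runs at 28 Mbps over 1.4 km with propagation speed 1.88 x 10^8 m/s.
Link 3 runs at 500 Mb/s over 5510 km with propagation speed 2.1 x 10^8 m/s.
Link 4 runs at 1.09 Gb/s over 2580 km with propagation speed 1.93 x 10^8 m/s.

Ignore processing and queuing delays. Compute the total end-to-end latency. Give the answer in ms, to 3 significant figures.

39.8 ms

Transmission delays (L/R per hop): 0.00754717, 0.142857, 0.008, 0.00366972 ms; sum = 0.162074 ms.
Propagation delays (d/s per hop): 0.00826087, 0.00744681, 26.2381, 13.3679 ms; sum = 39.6217 ms.
End-to-end = 39.8 ms.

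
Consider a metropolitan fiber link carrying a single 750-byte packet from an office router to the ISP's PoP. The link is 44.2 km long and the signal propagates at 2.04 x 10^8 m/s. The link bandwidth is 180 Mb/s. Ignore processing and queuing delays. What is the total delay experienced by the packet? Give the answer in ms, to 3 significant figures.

L = 750 × 8 = 6000 bits.
Transmission delay = L/R = 6000 / 180000000 = 0.0333333 ms.
Propagation delay = d/s = 44200 m / 204000000 m/s = 0.216667 ms.
Total = 0.250 ms.

0.250 ms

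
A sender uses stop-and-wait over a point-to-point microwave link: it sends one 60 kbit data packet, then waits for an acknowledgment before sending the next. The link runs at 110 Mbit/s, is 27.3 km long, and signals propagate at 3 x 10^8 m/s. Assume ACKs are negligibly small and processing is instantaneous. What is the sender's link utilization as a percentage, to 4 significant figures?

t_tx = L/R = 60000/110000000 = 0.000545455 s.
t_prop = 27300/300000000 = 9.1e-05 s; RTT = 0.000182 s.
Cycle = t_tx + RTT = 0.000727455 s.
Utilization = t_tx / cycle = 0.000545455/0.000727455 = 74.98 %.

74.98 %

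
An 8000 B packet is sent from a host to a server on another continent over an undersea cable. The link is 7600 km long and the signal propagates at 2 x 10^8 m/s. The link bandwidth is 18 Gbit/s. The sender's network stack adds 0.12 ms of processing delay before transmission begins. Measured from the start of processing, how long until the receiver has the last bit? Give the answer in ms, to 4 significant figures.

38.12 ms

L = 8000 × 8 = 64000 bits.
Transmission delay = L/R = 64000 / 18000000000 = 0.00355556 ms.
Propagation delay = d/s = 7600000 m / 200000000 m/s = 38 ms.
Plus processing delay 0.12 ms = 0.12 ms.
Total = 38.12 ms.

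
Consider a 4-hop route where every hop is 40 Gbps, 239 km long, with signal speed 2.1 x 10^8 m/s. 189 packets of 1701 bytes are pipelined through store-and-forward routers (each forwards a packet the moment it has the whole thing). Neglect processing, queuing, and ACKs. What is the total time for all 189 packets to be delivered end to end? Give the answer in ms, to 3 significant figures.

4.62 ms

Per-hop transmission t_tx = L/R = 13608/40000000000 = 0.0003402 ms.
Per-hop propagation t_prop = 239000/210000000 = 1.1381 ms.
Pipeline fill: first packet needs 4·t_tx to clear all hops; remaining 188 packets each add one t_tx.
Total = (4+189-1)·t_tx + 4·t_prop = 192·0.0003402 + 4·1.1381 = 4.62 ms.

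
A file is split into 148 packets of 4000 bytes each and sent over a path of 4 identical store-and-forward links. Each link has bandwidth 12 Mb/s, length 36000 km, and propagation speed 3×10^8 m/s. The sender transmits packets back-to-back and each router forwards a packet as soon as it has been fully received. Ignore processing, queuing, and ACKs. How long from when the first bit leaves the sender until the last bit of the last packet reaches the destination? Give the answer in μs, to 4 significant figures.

882700 μs

Per-hop transmission t_tx = L/R = 32000/12000000 = 2666.67 μs.
Per-hop propagation t_prop = 36000000/300000000 = 120000 μs.
Pipeline fill: first packet needs 4·t_tx to clear all hops; remaining 147 packets each add one t_tx.
Total = (4+148-1)·t_tx + 4·t_prop = 151·2666.67 + 4·120000 = 882700 μs.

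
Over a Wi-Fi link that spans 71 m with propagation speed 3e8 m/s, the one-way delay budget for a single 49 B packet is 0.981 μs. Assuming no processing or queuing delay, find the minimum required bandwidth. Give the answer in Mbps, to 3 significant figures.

L = 392 bits.
Propagation delay = 71 / 300000000 = 0.236667 μs.
Transmission budget = 0.981 − 0.236667 = 0.744333 μs.
R ≥ L / t_tx = 392 bits / 7.44333e-07 s = 527 Mbps.

527 Mbps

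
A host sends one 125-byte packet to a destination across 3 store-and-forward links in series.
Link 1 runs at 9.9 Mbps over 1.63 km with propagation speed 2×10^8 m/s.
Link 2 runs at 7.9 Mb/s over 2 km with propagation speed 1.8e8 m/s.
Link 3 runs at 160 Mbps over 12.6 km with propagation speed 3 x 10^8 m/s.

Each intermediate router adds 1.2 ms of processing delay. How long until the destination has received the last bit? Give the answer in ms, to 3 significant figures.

L = 125 × 8 = 1000 bits.
Transmission delays (L/R per hop): 0.10101, 0.126582, 0.00625 ms; sum = 0.233842 ms.
Propagation delays (d/s per hop): 0.00815, 0.0111111, 0.042 ms; sum = 0.0612611 ms.
Processing at 2 router(s): 2 × 1.2 ms = 2.4 ms.
End-to-end = 2.70 ms.

2.70 ms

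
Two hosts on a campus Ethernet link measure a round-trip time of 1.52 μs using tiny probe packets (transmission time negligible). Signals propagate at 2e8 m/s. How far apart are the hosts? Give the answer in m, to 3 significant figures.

152 m

One-way propagation = RTT/2 = 0.76 μs.
d = s × t = 200000000 × 7.6e-07 = 152 m.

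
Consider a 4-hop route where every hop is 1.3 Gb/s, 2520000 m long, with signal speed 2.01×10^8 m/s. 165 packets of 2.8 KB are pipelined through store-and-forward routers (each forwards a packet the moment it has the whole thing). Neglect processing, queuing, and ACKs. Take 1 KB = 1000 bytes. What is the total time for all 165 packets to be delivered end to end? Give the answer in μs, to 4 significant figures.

53040 μs

Per-hop transmission t_tx = L/R = 22400/1300000000 = 17.2308 μs.
Per-hop propagation t_prop = 2520000/2.01e+08 = 12537.3 μs.
Pipeline fill: first packet needs 4·t_tx to clear all hops; remaining 164 packets each add one t_tx.
Total = (4+165-1)·t_tx + 4·t_prop = 168·17.2308 + 4·12537.3 = 53040 μs.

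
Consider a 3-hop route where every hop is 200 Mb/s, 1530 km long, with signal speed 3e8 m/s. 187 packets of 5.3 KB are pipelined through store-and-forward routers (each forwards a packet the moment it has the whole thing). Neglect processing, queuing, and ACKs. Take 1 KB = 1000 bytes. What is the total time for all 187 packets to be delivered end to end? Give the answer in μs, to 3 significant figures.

Per-hop transmission t_tx = L/R = 42400/200000000 = 212 μs.
Per-hop propagation t_prop = 1530000/300000000 = 5100 μs.
Pipeline fill: first packet needs 3·t_tx to clear all hops; remaining 186 packets each add one t_tx.
Total = (3+187-1)·t_tx + 3·t_prop = 189·212 + 3·5100 = 55400 μs.

55400 μs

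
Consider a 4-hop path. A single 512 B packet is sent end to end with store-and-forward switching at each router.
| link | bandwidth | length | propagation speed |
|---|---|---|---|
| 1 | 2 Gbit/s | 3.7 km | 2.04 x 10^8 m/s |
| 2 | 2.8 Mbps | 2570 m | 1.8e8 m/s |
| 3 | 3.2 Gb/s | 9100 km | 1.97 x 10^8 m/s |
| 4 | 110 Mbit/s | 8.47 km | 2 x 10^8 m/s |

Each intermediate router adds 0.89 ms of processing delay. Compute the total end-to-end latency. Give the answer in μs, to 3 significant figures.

L = 512 × 8 = 4096 bits.
Transmission delays (L/R per hop): 2.048, 1462.86, 1.28, 37.2364 μs; sum = 1503.42 μs.
Propagation delays (d/s per hop): 18.1373, 14.2778, 46192.9, 42.35 μs; sum = 46267.7 μs.
Processing at 3 router(s): 3 × 0.89 ms = 2670 μs.
End-to-end = 50400 μs.

50400 μs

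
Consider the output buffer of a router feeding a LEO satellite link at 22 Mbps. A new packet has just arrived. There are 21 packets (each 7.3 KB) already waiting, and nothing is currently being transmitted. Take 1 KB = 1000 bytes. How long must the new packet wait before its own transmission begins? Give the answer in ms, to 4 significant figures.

55.75 ms

Each queued packet: L/R = 58400/22000000 = 2.65455 ms.
21 queued → 55.7455 ms.
Queuing delay = 55.75 ms.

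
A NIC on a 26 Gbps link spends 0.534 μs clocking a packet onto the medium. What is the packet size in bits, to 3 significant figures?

L = R × t_tx = 26000000000 b/s × 5.34e-07 s = 13884 bits.

13900 bits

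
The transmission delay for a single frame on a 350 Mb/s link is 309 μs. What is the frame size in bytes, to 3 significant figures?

L = R × t_tx = 350000000 b/s × 0.000309 s = 108150 bits.
In bytes: 108150 / 8 = 13500 bytes.

13500 bytes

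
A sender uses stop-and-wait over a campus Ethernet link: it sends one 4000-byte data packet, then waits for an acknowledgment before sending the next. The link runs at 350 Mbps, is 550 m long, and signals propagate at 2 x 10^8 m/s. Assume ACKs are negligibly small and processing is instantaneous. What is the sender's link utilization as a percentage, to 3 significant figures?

94.3 %

t_tx = L/R = 32000/350000000 = 9.14286e-05 s.
t_prop = 550/200000000 = 2.75e-06 s; RTT = 5.5e-06 s.
Cycle = t_tx + RTT = 9.69286e-05 s.
Utilization = t_tx / cycle = 9.14286e-05/9.69286e-05 = 94.3 %.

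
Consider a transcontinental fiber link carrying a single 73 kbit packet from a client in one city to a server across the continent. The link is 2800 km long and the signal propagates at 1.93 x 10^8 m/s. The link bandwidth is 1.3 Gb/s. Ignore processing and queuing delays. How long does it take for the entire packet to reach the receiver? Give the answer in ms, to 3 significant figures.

14.6 ms

L = 73000 bits.
Transmission delay = L/R = 73000 / 1300000000 = 0.0561538 ms.
Propagation delay = d/s = 2800000 m / 193000000 m/s = 14.5078 ms.
Total = 14.6 ms.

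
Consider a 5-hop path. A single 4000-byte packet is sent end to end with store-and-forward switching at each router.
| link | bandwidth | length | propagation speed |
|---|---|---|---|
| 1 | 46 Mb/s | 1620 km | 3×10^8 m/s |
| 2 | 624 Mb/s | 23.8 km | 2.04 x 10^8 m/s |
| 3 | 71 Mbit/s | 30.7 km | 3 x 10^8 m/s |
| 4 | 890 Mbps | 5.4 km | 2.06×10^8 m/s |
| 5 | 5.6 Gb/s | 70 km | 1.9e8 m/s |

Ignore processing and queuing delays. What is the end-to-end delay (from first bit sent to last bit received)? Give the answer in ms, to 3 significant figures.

7.25 ms

L = 4000 × 8 = 32000 bits.
Transmission delays (L/R per hop): 0.695652, 0.0512821, 0.450704, 0.0359551, 0.00571429 ms; sum = 1.23931 ms.
Propagation delays (d/s per hop): 5.4, 0.116667, 0.102333, 0.0262136, 0.368421 ms; sum = 6.01363 ms.
End-to-end = 7.25 ms.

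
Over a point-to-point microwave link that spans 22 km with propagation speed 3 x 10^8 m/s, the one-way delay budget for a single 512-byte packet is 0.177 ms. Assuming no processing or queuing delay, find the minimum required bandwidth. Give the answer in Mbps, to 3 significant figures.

L = 4096 bits.
Propagation delay = 22000 / 300000000 = 0.0733333 ms.
Transmission budget = 0.177 − 0.0733333 = 0.103667 ms.
R ≥ L / t_tx = 4096 bits / 0.000103667 s = 39.5 Mbps.

39.5 Mbps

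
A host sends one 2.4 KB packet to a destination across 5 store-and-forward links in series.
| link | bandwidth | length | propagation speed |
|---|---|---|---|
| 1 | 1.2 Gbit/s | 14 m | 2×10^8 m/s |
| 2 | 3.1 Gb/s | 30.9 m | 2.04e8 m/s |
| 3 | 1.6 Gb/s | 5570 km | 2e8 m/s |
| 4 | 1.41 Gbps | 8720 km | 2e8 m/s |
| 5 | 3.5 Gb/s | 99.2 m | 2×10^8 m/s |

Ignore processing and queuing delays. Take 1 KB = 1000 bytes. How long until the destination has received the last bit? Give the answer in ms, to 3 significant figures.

L = 19200 bits.
Transmission delays (L/R per hop): 0.016, 0.00619355, 0.012, 0.013617, 0.00548571 ms; sum = 0.0532963 ms.
Propagation delays (d/s per hop): 7e-05, 0.000151471, 27.85, 43.6, 0.000496 ms; sum = 71.4507 ms.
End-to-end = 71.5 ms.

71.5 ms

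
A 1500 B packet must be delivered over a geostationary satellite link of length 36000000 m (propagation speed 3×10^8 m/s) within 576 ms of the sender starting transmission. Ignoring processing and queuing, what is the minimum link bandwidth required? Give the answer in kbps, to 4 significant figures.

26.32 kbps

L = 12000 bits.
Propagation delay = 36000000 / 300000000 = 120 ms.
Transmission budget = 576 − 120 = 456 ms.
R ≥ L / t_tx = 12000 bits / 0.456 s = 26.32 kbps.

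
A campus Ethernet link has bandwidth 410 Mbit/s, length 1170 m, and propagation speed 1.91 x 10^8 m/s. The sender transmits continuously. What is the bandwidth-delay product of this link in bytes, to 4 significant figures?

Propagation delay = 1170 / 191000000 = 6.12565e-06 s.
BDP = R × t_prop = 410000000 × 6.12565e-06 = 2511.52 bits.
In bytes: 2511.52/8 = 313.9 bytes.

313.9 bytes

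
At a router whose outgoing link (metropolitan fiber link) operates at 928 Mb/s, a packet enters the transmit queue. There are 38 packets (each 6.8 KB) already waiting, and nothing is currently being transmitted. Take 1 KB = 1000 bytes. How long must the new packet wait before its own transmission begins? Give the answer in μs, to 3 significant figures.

Each queued packet: L/R = 54400/928000000 = 58.6207 μs.
38 queued → 2227.59 μs.
Queuing delay = 2230 μs.

2230 μs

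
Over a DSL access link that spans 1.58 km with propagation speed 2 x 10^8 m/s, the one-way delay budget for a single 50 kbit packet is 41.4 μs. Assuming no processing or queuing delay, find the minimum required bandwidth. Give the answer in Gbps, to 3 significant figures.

Propagation delay = 1580 / 200000000 = 7.9 μs.
Transmission budget = 41.4 − 7.9 = 33.5 μs.
R ≥ L / t_tx = 50000 bits / 3.35e-05 s = 1.49 Gbps.

1.49 Gbps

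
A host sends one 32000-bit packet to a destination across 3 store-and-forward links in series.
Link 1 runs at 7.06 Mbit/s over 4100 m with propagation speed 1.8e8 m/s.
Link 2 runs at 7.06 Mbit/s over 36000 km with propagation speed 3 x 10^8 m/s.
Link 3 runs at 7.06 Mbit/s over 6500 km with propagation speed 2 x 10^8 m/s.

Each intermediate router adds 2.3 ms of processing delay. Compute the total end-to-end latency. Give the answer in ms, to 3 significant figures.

171 ms

Transmission delay per hop = L/R = 32000/7060000 = 4.53258 ms; 3 hops → 13.5977 ms.
Propagation delays (d/s per hop): 0.0227778, 120, 32.5 ms; sum = 152.523 ms.
Processing at 2 router(s): 2 × 2.3 ms = 4.6 ms.
End-to-end = 171 ms.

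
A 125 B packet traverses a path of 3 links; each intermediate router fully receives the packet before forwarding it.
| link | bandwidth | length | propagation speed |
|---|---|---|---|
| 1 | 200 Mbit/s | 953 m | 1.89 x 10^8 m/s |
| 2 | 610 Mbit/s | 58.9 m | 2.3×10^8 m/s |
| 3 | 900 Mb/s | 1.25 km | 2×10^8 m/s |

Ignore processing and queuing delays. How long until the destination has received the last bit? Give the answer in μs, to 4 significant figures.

19.30 μs

L = 125 × 8 = 1000 bits.
Transmission delays (L/R per hop): 5, 1.63934, 1.11111 μs; sum = 7.75046 μs.
Propagation delays (d/s per hop): 5.04233, 0.256087, 6.25 μs; sum = 11.5484 μs.
End-to-end = 19.30 μs.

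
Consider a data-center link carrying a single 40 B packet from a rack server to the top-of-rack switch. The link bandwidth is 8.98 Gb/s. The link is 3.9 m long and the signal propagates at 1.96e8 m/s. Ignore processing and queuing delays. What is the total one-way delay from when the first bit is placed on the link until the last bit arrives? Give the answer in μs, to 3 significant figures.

0.0555 μs

L = 40 × 8 = 320 bits.
Transmission delay = L/R = 320 / 8980000000 = 0.0356347 μs.
Propagation delay = d/s = 3.9 m / 196000000 m/s = 0.019898 μs.
Total = 0.0555 μs.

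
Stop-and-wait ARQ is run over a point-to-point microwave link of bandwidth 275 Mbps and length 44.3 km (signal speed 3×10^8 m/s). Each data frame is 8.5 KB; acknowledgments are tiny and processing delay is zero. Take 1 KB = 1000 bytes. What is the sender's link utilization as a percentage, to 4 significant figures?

45.57 %

t_tx = L/R = 68000/275000000 = 0.000247273 s.
t_prop = 44300/300000000 = 0.000147667 s; RTT = 0.000295333 s.
Cycle = t_tx + RTT = 0.000542606 s.
Utilization = t_tx / cycle = 0.000247273/0.000542606 = 45.57 %.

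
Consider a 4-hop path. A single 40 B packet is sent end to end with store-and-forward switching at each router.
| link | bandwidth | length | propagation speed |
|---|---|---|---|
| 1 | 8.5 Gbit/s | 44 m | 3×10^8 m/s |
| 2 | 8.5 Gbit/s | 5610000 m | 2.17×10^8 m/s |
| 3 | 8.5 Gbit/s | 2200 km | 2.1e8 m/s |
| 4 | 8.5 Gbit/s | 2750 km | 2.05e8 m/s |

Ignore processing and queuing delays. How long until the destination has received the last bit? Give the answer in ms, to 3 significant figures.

L = 40 × 8 = 320 bits.
Transmission delay per hop = L/R = 320/8500000000 = 3.76471e-05 ms; 4 hops → 0.000150588 ms.
Propagation delays (d/s per hop): 0.000146667, 25.8525, 10.4762, 13.4146 ms; sum = 49.7435 ms.
End-to-end = 49.7 ms.

49.7 ms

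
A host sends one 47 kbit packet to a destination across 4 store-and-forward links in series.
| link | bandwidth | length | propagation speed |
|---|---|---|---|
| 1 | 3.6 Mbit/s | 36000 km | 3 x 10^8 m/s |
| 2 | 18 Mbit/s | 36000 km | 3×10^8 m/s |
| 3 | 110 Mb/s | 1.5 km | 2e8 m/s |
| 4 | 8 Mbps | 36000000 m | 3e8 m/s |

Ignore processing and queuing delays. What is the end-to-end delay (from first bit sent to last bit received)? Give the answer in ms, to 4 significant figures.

382.0 ms

L = 47000 bits.
Transmission delays (L/R per hop): 13.0556, 2.61111, 0.427273, 5.875 ms; sum = 21.9689 ms.
Propagation delays (d/s per hop): 120, 120, 0.0075, 120 ms; sum = 360.008 ms.
End-to-end = 382.0 ms.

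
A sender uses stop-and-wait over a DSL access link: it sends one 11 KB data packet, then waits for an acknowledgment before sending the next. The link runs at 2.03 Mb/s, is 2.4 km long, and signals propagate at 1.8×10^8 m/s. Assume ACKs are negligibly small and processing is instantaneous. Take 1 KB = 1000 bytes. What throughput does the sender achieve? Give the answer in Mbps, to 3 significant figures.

t_tx = L/R = 88000/2.03e+06 = 0.0433498 s.
t_prop = 2400/180000000 = 1.33333e-05 s; RTT = 2.66667e-05 s.
Cycle = t_tx + RTT = 0.0433764 s.
Throughput = L / cycle = 88000 / 0.0433764 = 2.03 Mbps.

2.03 Mbps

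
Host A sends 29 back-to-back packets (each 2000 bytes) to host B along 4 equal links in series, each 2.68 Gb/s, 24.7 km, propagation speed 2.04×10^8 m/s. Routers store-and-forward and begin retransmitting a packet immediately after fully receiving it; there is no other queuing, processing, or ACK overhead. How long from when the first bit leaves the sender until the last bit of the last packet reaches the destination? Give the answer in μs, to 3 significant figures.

675 μs

Per-hop transmission t_tx = L/R = 16000/2680000000 = 5.97015 μs.
Per-hop propagation t_prop = 24700/204000000 = 121.078 μs.
Pipeline fill: first packet needs 4·t_tx to clear all hops; remaining 28 packets each add one t_tx.
Total = (4+29-1)·t_tx + 4·t_prop = 32·5.97015 + 4·121.078 = 675 μs.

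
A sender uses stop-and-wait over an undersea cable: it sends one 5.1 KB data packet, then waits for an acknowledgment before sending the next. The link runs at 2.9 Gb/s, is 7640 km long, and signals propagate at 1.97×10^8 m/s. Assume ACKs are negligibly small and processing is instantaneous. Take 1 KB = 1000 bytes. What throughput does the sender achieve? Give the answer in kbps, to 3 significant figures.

t_tx = L/R = 40800/2900000000 = 1.4069e-05 s.
t_prop = 7640000/197000000 = 0.0387817 s; RTT = 0.0775635 s.
Cycle = t_tx + RTT = 0.0775775 s.
Throughput = L / cycle = 40800 / 0.0775775 = 526 kbps.

526 kbps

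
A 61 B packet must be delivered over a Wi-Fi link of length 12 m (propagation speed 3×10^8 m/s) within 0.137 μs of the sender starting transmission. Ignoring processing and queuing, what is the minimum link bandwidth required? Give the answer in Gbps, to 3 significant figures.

L = 488 bits.
Propagation delay = 12 / 300000000 = 0.04 μs.
Transmission budget = 0.137 − 0.04 = 0.097 μs.
R ≥ L / t_tx = 488 bits / 9.7e-08 s = 5.03 Gbps.

5.03 Gbps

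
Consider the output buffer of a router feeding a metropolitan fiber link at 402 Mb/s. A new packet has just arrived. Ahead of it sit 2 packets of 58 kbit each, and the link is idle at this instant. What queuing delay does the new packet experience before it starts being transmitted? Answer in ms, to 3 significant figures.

0.289 ms

Each queued packet: L/R = 58000/402000000 = 0.144279 ms.
2 queued → 0.288557 ms.
Queuing delay = 0.289 ms.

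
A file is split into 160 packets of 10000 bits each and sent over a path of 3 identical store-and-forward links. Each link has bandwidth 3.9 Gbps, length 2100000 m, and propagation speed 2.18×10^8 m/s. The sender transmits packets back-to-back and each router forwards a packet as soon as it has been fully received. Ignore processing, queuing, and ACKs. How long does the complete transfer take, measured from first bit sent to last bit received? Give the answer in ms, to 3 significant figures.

29.3 ms

Per-hop transmission t_tx = L/R = 10000/3900000000 = 0.0025641 ms.
Per-hop propagation t_prop = 2100000/2.18e+08 = 9.63303 ms.
Pipeline fill: first packet needs 3·t_tx to clear all hops; remaining 159 packets each add one t_tx.
Total = (3+160-1)·t_tx + 3·t_prop = 162·0.0025641 + 3·9.63303 = 29.3 ms.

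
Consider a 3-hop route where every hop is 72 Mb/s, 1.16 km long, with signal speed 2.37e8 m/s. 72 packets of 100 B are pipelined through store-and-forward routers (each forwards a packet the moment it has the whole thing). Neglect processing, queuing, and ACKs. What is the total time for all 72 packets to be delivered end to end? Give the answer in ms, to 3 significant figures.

Per-hop transmission t_tx = L/R = 800/72000000 = 0.0111111 ms.
Per-hop propagation t_prop = 1160/237000000 = 0.00489451 ms.
Pipeline fill: first packet needs 3·t_tx to clear all hops; remaining 71 packets each add one t_tx.
Total = (3+72-1)·t_tx + 3·t_prop = 74·0.0111111 + 3·0.00489451 = 0.837 ms.

0.837 ms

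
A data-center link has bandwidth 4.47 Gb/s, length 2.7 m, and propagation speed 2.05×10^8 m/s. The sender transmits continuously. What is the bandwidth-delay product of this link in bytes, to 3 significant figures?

7.36 bytes

Propagation delay = 2.7 / 2.05e+08 = 1.31707e-08 s.
BDP = R × t_prop = 4470000000 × 1.31707e-08 = 58.8732 bits.
In bytes: 58.8732/8 = 7.36 bytes.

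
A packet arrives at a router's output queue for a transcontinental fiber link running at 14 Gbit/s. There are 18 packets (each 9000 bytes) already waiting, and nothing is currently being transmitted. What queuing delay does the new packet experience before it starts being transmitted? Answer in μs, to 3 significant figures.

Each queued packet: L/R = 72000/14000000000 = 5.14286 μs.
18 queued → 92.5714 μs.
Queuing delay = 92.6 μs.

92.6 μs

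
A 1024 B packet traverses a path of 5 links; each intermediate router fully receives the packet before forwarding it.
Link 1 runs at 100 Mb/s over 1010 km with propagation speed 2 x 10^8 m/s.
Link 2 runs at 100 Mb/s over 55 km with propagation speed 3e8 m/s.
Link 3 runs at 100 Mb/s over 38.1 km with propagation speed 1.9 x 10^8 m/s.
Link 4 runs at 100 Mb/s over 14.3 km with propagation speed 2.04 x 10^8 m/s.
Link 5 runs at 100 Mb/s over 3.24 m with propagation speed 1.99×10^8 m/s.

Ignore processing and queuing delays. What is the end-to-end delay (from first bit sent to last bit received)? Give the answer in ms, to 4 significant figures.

L = 1024 × 8 = 8192 bits.
Transmission delay per hop = L/R = 8192/100000000 = 0.08192 ms; 5 hops → 0.4096 ms.
Propagation delays (d/s per hop): 5.05, 0.183333, 0.200526, 0.070098, 1.62814e-05 ms; sum = 5.50397 ms.
End-to-end = 5.914 ms.

5.914 ms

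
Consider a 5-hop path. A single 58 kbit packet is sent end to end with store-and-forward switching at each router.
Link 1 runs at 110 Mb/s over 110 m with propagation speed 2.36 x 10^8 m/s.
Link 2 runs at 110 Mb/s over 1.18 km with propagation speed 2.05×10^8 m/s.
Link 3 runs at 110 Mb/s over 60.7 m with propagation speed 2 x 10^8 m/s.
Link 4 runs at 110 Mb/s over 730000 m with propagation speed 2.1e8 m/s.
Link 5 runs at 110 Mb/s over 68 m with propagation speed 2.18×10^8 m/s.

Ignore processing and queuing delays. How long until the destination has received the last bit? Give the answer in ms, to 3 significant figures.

6.12 ms

L = 58000 bits.
Transmission delay per hop = L/R = 58000/110000000 = 0.527273 ms; 5 hops → 2.63636 ms.
Propagation delays (d/s per hop): 0.000466102, 0.0057561, 0.0003035, 3.47619, 0.000311927 ms; sum = 3.48303 ms.
End-to-end = 6.12 ms.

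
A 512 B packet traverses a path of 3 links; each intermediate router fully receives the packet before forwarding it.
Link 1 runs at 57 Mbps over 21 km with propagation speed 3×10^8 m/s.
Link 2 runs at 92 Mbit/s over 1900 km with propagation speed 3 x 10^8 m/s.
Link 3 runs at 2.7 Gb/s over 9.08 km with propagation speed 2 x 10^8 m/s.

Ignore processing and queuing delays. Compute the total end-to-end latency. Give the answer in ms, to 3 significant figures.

L = 512 × 8 = 4096 bits.
Transmission delays (L/R per hop): 0.0718596, 0.0445217, 0.00151704 ms; sum = 0.117898 ms.
Propagation delays (d/s per hop): 0.07, 6.33333, 0.0454 ms; sum = 6.44873 ms.
End-to-end = 6.57 ms.

6.57 ms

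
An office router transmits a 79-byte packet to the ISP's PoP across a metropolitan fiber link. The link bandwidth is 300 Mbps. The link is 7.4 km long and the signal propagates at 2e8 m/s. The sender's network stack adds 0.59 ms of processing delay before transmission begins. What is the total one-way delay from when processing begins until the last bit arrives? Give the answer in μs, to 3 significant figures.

L = 79 × 8 = 632 bits.
Transmission delay = L/R = 632 / 300000000 = 2.10667 μs.
Propagation delay = d/s = 7400 m / 200000000 m/s = 37 μs.
Plus processing delay 0.59 ms = 590 μs.
Total = 629 μs.

629 μs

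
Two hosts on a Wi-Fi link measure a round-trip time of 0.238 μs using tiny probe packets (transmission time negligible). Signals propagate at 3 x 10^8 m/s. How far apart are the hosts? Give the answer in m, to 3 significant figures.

35.7 m

One-way propagation = RTT/2 = 0.119 μs.
d = s × t = 300000000 × 1.19e-07 = 35.7 m.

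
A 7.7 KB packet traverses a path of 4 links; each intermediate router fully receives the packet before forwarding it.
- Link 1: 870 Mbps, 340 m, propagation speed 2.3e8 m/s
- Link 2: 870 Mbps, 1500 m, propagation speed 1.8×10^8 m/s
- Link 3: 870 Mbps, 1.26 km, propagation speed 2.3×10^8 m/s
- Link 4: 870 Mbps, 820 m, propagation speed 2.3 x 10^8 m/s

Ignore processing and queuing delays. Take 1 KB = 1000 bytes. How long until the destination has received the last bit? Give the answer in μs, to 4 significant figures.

L = 61600 bits.
Transmission delay per hop = L/R = 61600/870000000 = 70.8046 μs; 4 hops → 283.218 μs.
Propagation delays (d/s per hop): 1.47826, 8.33333, 5.47826, 3.56522 μs; sum = 18.8551 μs.
End-to-end = 302.1 μs.

302.1 μs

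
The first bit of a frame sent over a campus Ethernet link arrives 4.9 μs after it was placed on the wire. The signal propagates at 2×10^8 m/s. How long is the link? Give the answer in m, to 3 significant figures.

d = s × t_prop = 200000000 × 4.9e-06 = 980 m.

980 m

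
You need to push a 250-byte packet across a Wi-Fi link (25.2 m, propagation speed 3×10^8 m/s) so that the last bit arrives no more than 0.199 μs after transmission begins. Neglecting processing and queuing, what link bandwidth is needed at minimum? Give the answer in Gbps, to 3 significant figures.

L = 2000 bits.
Propagation delay = 25.2 / 300000000 = 0.084 μs.
Transmission budget = 0.199 − 0.084 = 0.115 μs.
R ≥ L / t_tx = 2000 bits / 1.15e-07 s = 17.4 Gbps.

17.4 Gbps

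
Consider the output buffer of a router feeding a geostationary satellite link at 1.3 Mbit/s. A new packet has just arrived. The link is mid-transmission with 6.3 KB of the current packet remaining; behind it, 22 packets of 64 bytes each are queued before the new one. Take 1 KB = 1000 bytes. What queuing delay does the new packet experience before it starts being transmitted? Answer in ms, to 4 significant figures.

47.43 ms

Each queued packet: L/R = 512/1300000 = 0.393846 ms.
22 queued → 8.66462 ms.
Plus remaining 50400 bits of current packet: 38.7692 ms.
Queuing delay = 47.43 ms.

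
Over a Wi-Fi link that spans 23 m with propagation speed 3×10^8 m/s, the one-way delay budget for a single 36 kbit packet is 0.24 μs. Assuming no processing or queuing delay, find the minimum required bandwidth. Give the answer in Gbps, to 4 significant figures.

220.4 Gbps

Propagation delay = 23 / 300000000 = 0.0766667 μs.
Transmission budget = 0.24 − 0.0766667 = 0.163333 μs.
R ≥ L / t_tx = 36000 bits / 1.63333e-07 s = 220.4 Gbps.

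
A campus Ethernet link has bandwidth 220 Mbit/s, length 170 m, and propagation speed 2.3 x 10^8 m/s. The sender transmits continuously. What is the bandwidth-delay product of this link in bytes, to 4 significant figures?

20.33 bytes

Propagation delay = 170 / 2.3e+08 = 7.3913e-07 s.
BDP = R × t_prop = 220000000 × 7.3913e-07 = 162.609 bits.
In bytes: 162.609/8 = 20.33 bytes.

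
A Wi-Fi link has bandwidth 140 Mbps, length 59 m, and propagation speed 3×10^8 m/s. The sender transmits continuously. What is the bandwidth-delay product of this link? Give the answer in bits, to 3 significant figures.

Propagation delay = 59 / 300000000 = 1.96667e-07 s.
BDP = R × t_prop = 140000000 × 1.96667e-07 = 27.5333 bits.

27.5 bits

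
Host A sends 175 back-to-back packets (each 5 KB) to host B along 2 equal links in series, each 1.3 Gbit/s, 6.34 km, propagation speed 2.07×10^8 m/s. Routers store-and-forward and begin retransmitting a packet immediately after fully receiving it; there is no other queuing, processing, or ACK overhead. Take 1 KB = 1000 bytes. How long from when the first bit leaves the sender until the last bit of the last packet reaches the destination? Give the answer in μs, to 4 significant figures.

Per-hop transmission t_tx = L/R = 40000/1300000000 = 30.7692 μs.
Per-hop propagation t_prop = 6340/2.07e+08 = 30.628 μs.
Pipeline fill: first packet needs 2·t_tx to clear all hops; remaining 174 packets each add one t_tx.
Total = (2+175-1)·t_tx + 2·t_prop = 176·30.7692 + 2·30.628 = 5477 μs.

5477 μs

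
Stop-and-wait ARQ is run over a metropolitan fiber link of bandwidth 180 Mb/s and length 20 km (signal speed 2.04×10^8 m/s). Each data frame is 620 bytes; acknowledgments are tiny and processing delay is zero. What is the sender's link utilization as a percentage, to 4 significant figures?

12.32 %

t_tx = L/R = 4960/180000000 = 2.75556e-05 s.
t_prop = 20000/204000000 = 9.80392e-05 s; RTT = 0.000196078 s.
Cycle = t_tx + RTT = 0.000223634 s.
Utilization = t_tx / cycle = 2.75556e-05/0.000223634 = 12.32 %.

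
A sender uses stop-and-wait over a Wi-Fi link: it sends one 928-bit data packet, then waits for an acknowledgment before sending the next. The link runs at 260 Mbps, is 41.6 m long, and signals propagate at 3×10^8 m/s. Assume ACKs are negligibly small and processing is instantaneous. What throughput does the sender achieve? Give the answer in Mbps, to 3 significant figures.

241 Mbps

t_tx = L/R = 928/260000000 = 3.56923e-06 s.
t_prop = 41.6/300000000 = 1.38667e-07 s; RTT = 2.77333e-07 s.
Cycle = t_tx + RTT = 3.84656e-06 s.
Throughput = L / cycle = 928 / 3.84656e-06 = 241 Mbps.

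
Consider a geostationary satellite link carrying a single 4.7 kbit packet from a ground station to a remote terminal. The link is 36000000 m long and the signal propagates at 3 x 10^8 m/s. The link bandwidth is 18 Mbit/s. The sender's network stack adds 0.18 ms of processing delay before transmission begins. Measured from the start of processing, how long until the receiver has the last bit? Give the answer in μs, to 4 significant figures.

120400 μs

L = 4700 bits.
Transmission delay = L/R = 4700 / 18000000 = 261.111 μs.
Propagation delay = d/s = 36000000 m / 300000000 m/s = 120000 μs.
Plus processing delay 0.18 ms = 180 μs.
Total = 120400 μs.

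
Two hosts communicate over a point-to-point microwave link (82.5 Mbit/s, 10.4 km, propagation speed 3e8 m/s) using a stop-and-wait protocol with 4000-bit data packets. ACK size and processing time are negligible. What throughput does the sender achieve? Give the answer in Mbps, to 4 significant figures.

33.95 Mbps

t_tx = L/R = 4000/82500000 = 4.84848e-05 s.
t_prop = 10400/300000000 = 3.46667e-05 s; RTT = 6.93333e-05 s.
Cycle = t_tx + RTT = 0.000117818 s.
Throughput = L / cycle = 4000 / 0.000117818 = 33.95 Mbps.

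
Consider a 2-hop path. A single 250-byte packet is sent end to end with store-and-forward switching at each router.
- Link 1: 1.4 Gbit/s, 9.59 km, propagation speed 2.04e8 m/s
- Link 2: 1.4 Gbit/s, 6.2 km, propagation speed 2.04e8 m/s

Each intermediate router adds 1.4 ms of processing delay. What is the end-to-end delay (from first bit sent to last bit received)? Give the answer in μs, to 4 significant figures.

L = 250 × 8 = 2000 bits.
Transmission delay per hop = L/R = 2000/1400000000 = 1.42857 μs; 2 hops → 2.85714 μs.
Propagation delays (d/s per hop): 47.0098, 30.3922 μs; sum = 77.402 μs.
Processing at 1 router(s): 1 × 1.4 ms = 1400 μs.
End-to-end = 1480 μs.

1480 μs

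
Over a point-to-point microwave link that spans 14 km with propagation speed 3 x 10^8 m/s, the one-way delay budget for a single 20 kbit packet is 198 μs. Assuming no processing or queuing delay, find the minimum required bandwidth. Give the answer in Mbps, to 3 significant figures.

132 Mbps

Propagation delay = 14000 / 300000000 = 46.6667 μs.
Transmission budget = 198 − 46.6667 = 151.333 μs.
R ≥ L / t_tx = 20000 bits / 0.000151333 s = 132 Mbps.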